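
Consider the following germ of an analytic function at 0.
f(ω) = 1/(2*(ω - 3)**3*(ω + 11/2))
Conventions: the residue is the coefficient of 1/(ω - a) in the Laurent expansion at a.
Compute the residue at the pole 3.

The residue is 4/4913.

At the order-3 pole 3 set g(ω) = (ω - (3))^3*f(ω) = 1/(2*(ω + 11/2)).
Order-3 pole: residue = g''(a)/2; g''(3) = 8/4913, so the residue is 4/4913.


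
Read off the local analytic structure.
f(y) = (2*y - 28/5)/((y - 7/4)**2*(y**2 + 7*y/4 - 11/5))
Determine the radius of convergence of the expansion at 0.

Denominator factor (y**2 + 7*y/4 - 11/5): discriminant 949/80, real irrational roots -7/8 + (1/40)*sqrt(4745) and -7/8 - (1/40)*sqrt(4745); poles of order 1, moduli -7/8 + (1/40)*sqrt(4745) and 7/8 + (1/40)*sqrt(4745).
Denominator factor (y - 7/4)^2: pole of order 2 at 7/4, modulus 7/4.
The radius of convergence is the smallest modulus among the singular points: -7/8 + (1/40)*sqrt(4745).

The radius of convergence is -7/8 + (1/40)*sqrt(4745).


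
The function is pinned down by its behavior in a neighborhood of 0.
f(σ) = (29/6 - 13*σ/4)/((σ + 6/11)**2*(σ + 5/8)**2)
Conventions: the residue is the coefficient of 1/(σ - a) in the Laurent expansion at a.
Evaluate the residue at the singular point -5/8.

At the order-2 pole -5/8 set g(σ) = (σ - (-5/8))^2*f(σ) = (29/6 - 13*σ/4)/(σ + 6/11)**2.
Order-2 pole: residue = g'(a); g'(-5/8) = 27539600/1029, so the residue is 27539600/1029.

The residue is 27539600/1029.


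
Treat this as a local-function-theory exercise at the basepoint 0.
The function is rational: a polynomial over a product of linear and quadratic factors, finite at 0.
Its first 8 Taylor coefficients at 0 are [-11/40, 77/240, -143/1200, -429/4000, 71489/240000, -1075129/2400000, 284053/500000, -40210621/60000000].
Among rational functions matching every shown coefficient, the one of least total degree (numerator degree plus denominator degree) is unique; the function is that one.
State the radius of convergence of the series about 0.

No rational of total degree below 5 reproduces all 8 coefficients; solving the [2/3] Pade equations on them gives f(α) = (2*α**2/3 - 14*α/15 - 1)/((α + 10/11)*(α + 2)**2), whose expansion matches every shown term.
Denominator factor (α + 10/11): pole of order 1 at -10/11, modulus 10/11.
Denominator factor (α + 2)^2: pole of order 2 at -2, modulus 2.
The radius of convergence is the smallest modulus among the singular points: 10/11.

The radius of convergence is 10/11.


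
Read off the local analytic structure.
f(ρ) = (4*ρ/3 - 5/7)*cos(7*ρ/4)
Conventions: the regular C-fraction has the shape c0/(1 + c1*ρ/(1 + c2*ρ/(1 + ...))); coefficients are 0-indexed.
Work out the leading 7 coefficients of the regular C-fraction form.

Taylor coefficients (expand at 0): a_0 = -5/7, a_1 = 4/3, a_2 = 35/32, a_3 = -49/24, a_4 = -1715/6144, a_5 = 2401/4608, a_6 = 16807/589824.
c0 = a_0 = -5/7. Peel one level at a time: if S = 1 + c*ρ/S' with S'(0) = 1, then c is the ρ-coefficient of S and S' = c*ρ/(S - 1).
S_1 = c0/f = 1 + (28/15)*ρ + (36113/7200)*ρ^2 + ...; c1 = 28/15.
S_2 = c1*ρ/(S_1 - 1) = 1 + (-5159/1920)*ρ + (36113/16384)*ρ^2 + ...; c2 = -5159/1920.
S_3 = c2*ρ/(S_2 - 1) = 1 + (105/128)*ρ + (-18375/47168)*ρ^2 + ...; c3 = 105/128.
S_4 = c3*ρ/(S_3 - 1) = 1 + (350/737)*ρ + (-1077020/1629507)*ρ^2 + ...; c4 = 350/737.
S_5 = c4*ρ/(S_4 - 1) = 1 + (15386/11055)*ρ + (27896729/10612800)*ρ^2 + ...; c5 = 15386/11055.
S_6 = c5*ρ/(S_5 - 1) = 1 + (-569321/301440)*ρ + ...; c6 = -569321/301440.

The regular C-fraction coefficients are [-5/7, 28/15, -5159/1920, 105/128, 350/737, 15386/11055, -569321/301440].


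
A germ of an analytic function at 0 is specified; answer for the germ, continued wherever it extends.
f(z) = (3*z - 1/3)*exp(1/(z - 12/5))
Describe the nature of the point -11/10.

There is no denominator, hence no pole anywhere.
The essential point of exp(1/(z - (12/5))) is 12/5, not -11/10.
So the germ continues analytically to -11/10.

The point is a regular point.


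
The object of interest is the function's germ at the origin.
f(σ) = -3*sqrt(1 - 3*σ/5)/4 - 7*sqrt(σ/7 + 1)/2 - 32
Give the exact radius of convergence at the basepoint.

Branch term (-7/2)*sqrt(1 - σ/(-7)): its argument vanishes at σ = -7, a square-root branch point, modulus 7.
Branch term (-3/4)*sqrt(1 - σ/(5/3)): its argument vanishes at σ = 5/3, a square-root branch point, modulus 5/3.
The radius of convergence is the smallest modulus among the singular points: 5/3.

The radius of convergence is 5/3.


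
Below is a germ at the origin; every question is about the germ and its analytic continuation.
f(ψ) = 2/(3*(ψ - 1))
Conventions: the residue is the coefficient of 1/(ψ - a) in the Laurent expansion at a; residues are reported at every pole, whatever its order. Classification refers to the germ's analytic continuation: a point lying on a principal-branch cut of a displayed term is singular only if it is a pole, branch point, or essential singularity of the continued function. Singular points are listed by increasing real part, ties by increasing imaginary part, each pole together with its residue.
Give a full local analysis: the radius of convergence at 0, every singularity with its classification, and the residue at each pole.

Radius of convergence at 0: 1.
At 1: a pole of order 1; residue 2/3.

Denominator factor (ψ - 1): pole of order 1 at 1, modulus 1.
The radius of convergence is the smallest modulus among the singular points: 1.
At the order-1 pole 1 set g(ψ) = (ψ - (1))*f(ψ) = 2/3.
Simple pole: residue = g(a) at a = 1, which is 2/3.


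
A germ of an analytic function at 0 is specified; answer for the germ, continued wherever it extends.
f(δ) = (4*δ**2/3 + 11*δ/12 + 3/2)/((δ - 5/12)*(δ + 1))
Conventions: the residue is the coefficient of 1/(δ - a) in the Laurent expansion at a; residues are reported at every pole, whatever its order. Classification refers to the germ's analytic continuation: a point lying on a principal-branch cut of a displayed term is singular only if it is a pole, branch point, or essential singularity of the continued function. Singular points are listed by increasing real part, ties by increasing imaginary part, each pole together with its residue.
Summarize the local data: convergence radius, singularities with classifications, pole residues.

Denominator factor (δ + 1): pole of order 1 at -1, modulus 1.
Denominator factor (δ - 5/12): pole of order 1 at 5/12, modulus 5/12.
The radius of convergence is the smallest modulus among the singular points: 5/12.
At the order-1 pole -1 set g(δ) = (δ - (-1))*f(δ) = (4*δ**2/3 + 11*δ/12 + 3/2)/(δ - 5/12).
Simple pole: residue = g(a) at a = -1, which is -23/17.
At the order-1 pole 5/12 set g(δ) = (δ - (5/12))*f(δ) = (4*δ**2/3 + 11*δ/12 + 3/2)/(δ + 1).
Simple pole: residue = g(a) at a = 5/12, which is 913/612.
List the singular points by increasing real part (a conjugate pair: the negative imaginary part first).

Radius of convergence at 0: 5/12.
At -1: a pole of order 1; residue -23/17.
At 5/12: a pole of order 1; residue 913/612.


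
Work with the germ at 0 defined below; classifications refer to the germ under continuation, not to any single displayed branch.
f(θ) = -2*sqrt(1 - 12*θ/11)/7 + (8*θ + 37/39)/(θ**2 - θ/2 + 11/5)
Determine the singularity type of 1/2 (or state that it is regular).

Denominator factors: θ**2 - θ/2 + 11/5 = 11/5 at θ = 1/2 — none vanishes.
Branch term sqrt(1 - θ/(11/12)): argument at 1/2 is 5/11, nonzero, so 1/2 is not its branch point (a point on a principal cut is still regular for the continued germ).
So the germ continues analytically to 1/2.

The point is a regular point.


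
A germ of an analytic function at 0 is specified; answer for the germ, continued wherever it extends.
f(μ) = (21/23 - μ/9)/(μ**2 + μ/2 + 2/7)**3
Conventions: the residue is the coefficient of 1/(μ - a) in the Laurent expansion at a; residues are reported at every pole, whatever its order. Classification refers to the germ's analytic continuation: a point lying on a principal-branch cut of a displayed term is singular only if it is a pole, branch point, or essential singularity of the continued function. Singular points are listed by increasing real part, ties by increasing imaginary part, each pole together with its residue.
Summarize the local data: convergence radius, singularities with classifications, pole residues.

Denominator factor (μ**2 + μ/2 + 2/7)^3: discriminant -25/28, complex-conjugate roots (-1/4) + ((5/28)*sqrt(7))*i and (-1/4) - ((5/28)*sqrt(7))*i; poles of order 3, moduli (1/7)*sqrt(14) and (1/7)*sqrt(14).
The radius of convergence is the smallest modulus among the singular points: (1/7)*sqrt(14).
The factor μ**2 + μ/2 + 2/7 splits as (μ - a)(μ - a') with a = (-1/4) - ((5/28)*sqrt(7))*i, a' = (-1/4) + ((5/28)*sqrt(7))*i. At the order-3 pole a set g(μ) = (μ - a)^3*f(μ) = [21/23 - μ/9] / (μ - a')^3.
Order-3 pole: residue = g''(a)/2; g''((-1/4) - ((5/28)*sqrt(7))*i) = ((1221472/215625)*sqrt(7))*i, so the residue is ((610736/215625)*sqrt(7))*i.
The factor μ**2 + μ/2 + 2/7 splits as (μ - a)(μ - a') with a = (-1/4) + ((5/28)*sqrt(7))*i, a' = (-1/4) - ((5/28)*sqrt(7))*i. At the order-3 pole a set g(μ) = (μ - a)^3*f(μ) = [21/23 - μ/9] / (μ - a')^3.
Order-3 pole: residue = g''(a)/2; g''((-1/4) + ((5/28)*sqrt(7))*i) = -((1221472/215625)*sqrt(7))*i, so the residue is -((610736/215625)*sqrt(7))*i.
List the singular points by increasing real part (a conjugate pair: the negative imaginary part first).

Radius of convergence at 0: (1/7)*sqrt(14).
At (-1/4) - ((5/28)*sqrt(7))*i: a pole of order 3; residue ((610736/215625)*sqrt(7))*i.
At (-1/4) + ((5/28)*sqrt(7))*i: a pole of order 3; residue -((610736/215625)*sqrt(7))*i.


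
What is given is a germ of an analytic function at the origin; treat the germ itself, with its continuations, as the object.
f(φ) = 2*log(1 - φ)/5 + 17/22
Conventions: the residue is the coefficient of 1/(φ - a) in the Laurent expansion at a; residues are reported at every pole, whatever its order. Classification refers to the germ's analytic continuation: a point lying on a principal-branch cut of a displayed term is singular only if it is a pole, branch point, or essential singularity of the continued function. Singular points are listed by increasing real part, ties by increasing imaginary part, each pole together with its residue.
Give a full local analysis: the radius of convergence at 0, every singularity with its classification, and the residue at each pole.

Branch term (2/5)*log(1 - φ/(1)): its argument vanishes at φ = 1, a logarithmic branch point, modulus 1.
The radius of convergence is the smallest modulus among the singular points: 1.

Radius of convergence at 0: 1.
At 1: a logarithmic branch point.


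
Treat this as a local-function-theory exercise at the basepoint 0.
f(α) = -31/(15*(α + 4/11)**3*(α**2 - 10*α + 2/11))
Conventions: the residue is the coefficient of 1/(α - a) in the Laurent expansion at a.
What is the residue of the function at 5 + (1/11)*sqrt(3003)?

The factor α**2 - 10*α + 2/11 splits as (α - a)(α - a') with a = 5 + (1/11)*sqrt(3003), a' = 5 - (1/11)*sqrt(3003). At the order-1 pole a set g(α) = (α - a)*f(α) = [-31/(15*(α + 4/11)**3)] / (α - a').
Simple pole: residue = g(a) at a = 5 + (1/11)*sqrt(3003), which is 1017124911/546076760 - (3040564351/89447373288)*sqrt(3003).

The residue is 1017124911/546076760 - (3040564351/89447373288)*sqrt(3003).


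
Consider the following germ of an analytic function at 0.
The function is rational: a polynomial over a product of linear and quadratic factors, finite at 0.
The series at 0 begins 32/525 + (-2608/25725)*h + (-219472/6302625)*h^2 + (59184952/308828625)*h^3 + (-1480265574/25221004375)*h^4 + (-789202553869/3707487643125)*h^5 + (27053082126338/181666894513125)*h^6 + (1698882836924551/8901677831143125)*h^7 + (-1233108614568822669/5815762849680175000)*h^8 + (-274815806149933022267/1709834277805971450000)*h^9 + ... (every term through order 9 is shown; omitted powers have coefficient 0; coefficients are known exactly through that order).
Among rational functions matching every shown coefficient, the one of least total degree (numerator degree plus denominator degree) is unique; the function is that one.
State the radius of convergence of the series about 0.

No rational of total degree below 8 reproduces all 10 coefficients; solving the [0/8] Pade equations on them gives f(h) = 5/(6*(h**2 + h/7 + 7/8)*(h**2 + 5*h/4 + 5/2)**3), whose expansion matches every shown term.
Denominator factor (h**2 + 5*h/4 + 5/2)^3: discriminant -135/16, complex-conjugate roots (-5/8) + ((3/8)*sqrt(15))*i and (-5/8) - ((3/8)*sqrt(15))*i; poles of order 3, moduli (1/2)*sqrt(10) and (1/2)*sqrt(10).
Denominator factor (h**2 + h/7 + 7/8): discriminant -341/98, complex-conjugate roots (-1/14) + ((1/28)*sqrt(682))*i and (-1/14) - ((1/28)*sqrt(682))*i; poles of order 1, moduli (1/4)*sqrt(14) and (1/4)*sqrt(14).
The radius of convergence is the smallest modulus among the singular points: (1/4)*sqrt(14).

The radius of convergence is (1/4)*sqrt(14).


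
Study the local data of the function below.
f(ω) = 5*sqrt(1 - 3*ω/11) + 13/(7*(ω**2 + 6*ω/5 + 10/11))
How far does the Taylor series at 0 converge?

Denominator factor (ω**2 + 6*ω/5 + 10/11): discriminant -604/275, complex-conjugate roots (-3/5) + ((1/55)*sqrt(1661))*i and (-3/5) - ((1/55)*sqrt(1661))*i; poles of order 1, moduli (1/11)*sqrt(110) and (1/11)*sqrt(110).
Branch term (5)*sqrt(1 - ω/(11/3)): its argument vanishes at ω = 11/3, a square-root branch point, modulus 11/3.
The radius of convergence is the smallest modulus among the singular points: (1/11)*sqrt(110).

The radius of convergence is (1/11)*sqrt(110).


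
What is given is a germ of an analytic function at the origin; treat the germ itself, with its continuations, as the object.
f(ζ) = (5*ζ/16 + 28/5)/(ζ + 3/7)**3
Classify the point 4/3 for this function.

The point is a regular point.

Denominator factors: ζ + 3/7 = 37/21 at ζ = 4/3 — none vanishes.
So the germ continues analytically to 4/3.


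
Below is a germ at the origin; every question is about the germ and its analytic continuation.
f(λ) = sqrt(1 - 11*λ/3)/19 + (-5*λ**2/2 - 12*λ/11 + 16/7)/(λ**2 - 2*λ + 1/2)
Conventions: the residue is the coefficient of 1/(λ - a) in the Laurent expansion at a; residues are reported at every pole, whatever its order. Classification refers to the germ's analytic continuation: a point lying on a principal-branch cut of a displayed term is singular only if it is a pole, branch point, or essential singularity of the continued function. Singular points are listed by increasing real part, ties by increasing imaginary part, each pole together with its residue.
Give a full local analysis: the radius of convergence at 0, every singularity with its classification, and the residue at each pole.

Denominator factor (λ**2 - 2*λ + 1/2): discriminant 2, real irrational roots 1 + (1/2)*sqrt(2) and 1 - (1/2)*sqrt(2); poles of order 1, moduli 1 + (1/2)*sqrt(2) and 1 - (1/2)*sqrt(2).
Branch term (1/19)*sqrt(1 - λ/(3/11)): its argument vanishes at λ = 3/11, a square-root branch point, modulus 3/11.
The radius of convergence is the smallest modulus among the singular points: 3/11.
The branch term is analytic at 1 - (1/2)*sqrt(2) and contributes nothing to the residue; only the rational part matters.
The factor λ**2 - 2*λ + 1/2 splits as (λ - a)(λ - a') with a = 1 - (1/2)*sqrt(2), a' = 1 + (1/2)*sqrt(2). At the order-1 pole a set g(λ) = (λ - a)*(rational part) = [-5*λ**2/2 - 12*λ/11 + 16/7] / (λ - a').
Simple pole: residue = g(a) at a = 1 - (1/2)*sqrt(2), which is -67/22 + (787/616)*sqrt(2).
The branch term is analytic at 1 + (1/2)*sqrt(2) and contributes nothing to the residue; only the rational part matters.
The factor λ**2 - 2*λ + 1/2 splits as (λ - a)(λ - a') with a = 1 + (1/2)*sqrt(2), a' = 1 - (1/2)*sqrt(2). At the order-1 pole a set g(λ) = (λ - a)*(rational part) = [-5*λ**2/2 - 12*λ/11 + 16/7] / (λ - a').
Simple pole: residue = g(a) at a = 1 + (1/2)*sqrt(2), which is -67/22 - (787/616)*sqrt(2).
List the singular points by increasing real part (a conjugate pair: the negative imaginary part first).

Radius of convergence at 0: 3/11.
At 3/11: an algebraic (square-root) branch point.
At 1 - (1/2)*sqrt(2): a pole of order 1; residue -67/22 + (787/616)*sqrt(2).
At 1 + (1/2)*sqrt(2): a pole of order 1; residue -67/22 - (787/616)*sqrt(2).


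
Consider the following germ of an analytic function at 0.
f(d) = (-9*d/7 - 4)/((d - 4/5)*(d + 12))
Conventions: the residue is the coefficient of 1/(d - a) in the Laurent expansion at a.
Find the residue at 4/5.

At the order-1 pole 4/5 set g(d) = (d - (4/5))*f(d) = (-9*d/7 - 4)/(d + 12).
Simple pole: residue = g(a) at a = 4/5, which is -11/28.

The residue is -11/28.


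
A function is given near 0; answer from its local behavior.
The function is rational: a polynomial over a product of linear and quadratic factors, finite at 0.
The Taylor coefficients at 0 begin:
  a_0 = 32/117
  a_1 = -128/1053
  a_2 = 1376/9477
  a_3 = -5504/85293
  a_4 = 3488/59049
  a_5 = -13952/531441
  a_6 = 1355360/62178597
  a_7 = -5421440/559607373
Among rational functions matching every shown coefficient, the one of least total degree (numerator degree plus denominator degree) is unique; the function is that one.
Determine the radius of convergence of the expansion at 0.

No rational of total degree below 3 reproduces all 8 coefficients; solving the [0/3] Pade equations on them gives f(r) = -24/(13*(r + 9/4)*(r**2 - 3)), whose expansion matches every shown term.
Denominator factor (r + 9/4): pole of order 1 at -9/4, modulus 9/4.
Denominator factor (r**2 - 3): discriminant 12, real irrational roots sqrt(3) and -sqrt(3); poles of order 1, moduli sqrt(3) and sqrt(3).
The radius of convergence is the smallest modulus among the singular points: sqrt(3).

The radius of convergence is sqrt(3).


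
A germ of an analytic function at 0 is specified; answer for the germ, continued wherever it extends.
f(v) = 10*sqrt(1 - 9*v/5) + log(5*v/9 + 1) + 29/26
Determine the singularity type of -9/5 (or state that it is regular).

The point is a logarithmic branch point.

The term (1)*log(1 - v/(-9/5)) has argument 1 - -9/5/(-9/5) = 0 at -9/5: a logarithmic (infinitely-sheeted) branch point; the remaining terms are analytic or single-valued there.


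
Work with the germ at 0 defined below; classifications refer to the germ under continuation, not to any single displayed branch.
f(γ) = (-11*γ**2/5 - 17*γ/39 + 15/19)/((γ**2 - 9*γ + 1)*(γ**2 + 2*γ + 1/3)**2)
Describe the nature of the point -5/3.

The point is a regular point.

Denominator factors: γ**2 + 2*γ + 1/3 = -2/9 at γ = -5/3; γ**2 - 9*γ + 1 = 169/9 at γ = -5/3 — none vanishes.
So the germ continues analytically to -5/3.


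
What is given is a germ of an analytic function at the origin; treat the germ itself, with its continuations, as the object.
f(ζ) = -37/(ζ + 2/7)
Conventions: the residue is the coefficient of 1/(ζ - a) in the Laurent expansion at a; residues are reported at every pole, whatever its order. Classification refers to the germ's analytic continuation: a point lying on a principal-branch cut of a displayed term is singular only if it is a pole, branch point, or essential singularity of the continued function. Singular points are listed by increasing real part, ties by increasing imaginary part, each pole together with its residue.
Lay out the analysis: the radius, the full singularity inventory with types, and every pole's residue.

Denominator factor (ζ + 2/7): pole of order 1 at -2/7, modulus 2/7.
The radius of convergence is the smallest modulus among the singular points: 2/7.
At the order-1 pole -2/7 set g(ζ) = (ζ - (-2/7))*f(ζ) = -37.
Simple pole: residue = g(a) at a = -2/7, which is -37.

Radius of convergence at 0: 2/7.
At -2/7: a pole of order 1; residue -37.


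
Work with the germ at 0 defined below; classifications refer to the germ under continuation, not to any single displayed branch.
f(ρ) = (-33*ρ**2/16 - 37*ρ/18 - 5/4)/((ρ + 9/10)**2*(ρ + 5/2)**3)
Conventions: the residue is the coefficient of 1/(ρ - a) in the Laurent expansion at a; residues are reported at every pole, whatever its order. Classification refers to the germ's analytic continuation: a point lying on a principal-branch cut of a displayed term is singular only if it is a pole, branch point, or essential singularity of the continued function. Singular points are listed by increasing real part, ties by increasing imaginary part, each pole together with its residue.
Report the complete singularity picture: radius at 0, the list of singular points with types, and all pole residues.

Radius of convergence at 0: 9/10.
At -5/2: a pole of order 3; residue -2110675/2359296.
At -9/10: a pole of order 2; residue 2110675/2359296.

Denominator factor (ρ + 5/2)^3: pole of order 3 at -5/2, modulus 5/2.
Denominator factor (ρ + 9/10)^2: pole of order 2 at -9/10, modulus 9/10.
The radius of convergence is the smallest modulus among the singular points: 9/10.
At the order-3 pole -5/2 set g(ρ) = (ρ - (-5/2))^3*f(ρ) = (-33*ρ**2/16 - 37*ρ/18 - 5/4)/(ρ + 9/10)**2.
Order-3 pole: residue = g''(a)/2; g''(-5/2) = -2110675/1179648, so the residue is -2110675/2359296.
At the order-2 pole -9/10 set g(ρ) = (ρ - (-9/10))^2*f(ρ) = (-33*ρ**2/16 - 37*ρ/18 - 5/4)/(ρ + 5/2)**3.
Order-2 pole: residue = g'(a); g'(-9/10) = 2110675/2359296, so the residue is 2110675/2359296.
List the singular points by increasing real part (a conjugate pair: the negative imaginary part first).


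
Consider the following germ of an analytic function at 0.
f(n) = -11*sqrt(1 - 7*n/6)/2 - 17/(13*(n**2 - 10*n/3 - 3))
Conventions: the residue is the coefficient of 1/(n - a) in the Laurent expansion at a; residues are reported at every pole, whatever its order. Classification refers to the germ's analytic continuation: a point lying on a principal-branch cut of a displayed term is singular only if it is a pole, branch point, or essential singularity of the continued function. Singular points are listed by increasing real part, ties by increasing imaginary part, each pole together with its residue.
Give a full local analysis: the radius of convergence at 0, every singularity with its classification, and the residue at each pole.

Denominator factor (n**2 - 10*n/3 - 3): discriminant 208/9, real irrational roots 5/3 + (2/3)*sqrt(13) and 5/3 - (2/3)*sqrt(13); poles of order 1, moduli 5/3 + (2/3)*sqrt(13) and -5/3 + (2/3)*sqrt(13).
Branch term (-11/2)*sqrt(1 - n/(6/7)): its argument vanishes at n = 6/7, a square-root branch point, modulus 6/7.
The radius of convergence is the smallest modulus among the singular points: -5/3 + (2/3)*sqrt(13).
The branch term is analytic at 5/3 - (2/3)*sqrt(13) and contributes nothing to the residue; only the rational part matters.
The factor n**2 - 10*n/3 - 3 splits as (n - a)(n - a') with a = 5/3 - (2/3)*sqrt(13), a' = 5/3 + (2/3)*sqrt(13). At the order-1 pole a set g(n) = (n - a)*(rational part) = [-17/13] / (n - a').
Simple pole: residue = g(a) at a = 5/3 - (2/3)*sqrt(13), which is (51/676)*sqrt(13).
The branch term is analytic at 5/3 + (2/3)*sqrt(13) and contributes nothing to the residue; only the rational part matters.
The factor n**2 - 10*n/3 - 3 splits as (n - a)(n - a') with a = 5/3 + (2/3)*sqrt(13), a' = 5/3 - (2/3)*sqrt(13). At the order-1 pole a set g(n) = (n - a)*(rational part) = [-17/13] / (n - a').
Simple pole: residue = g(a) at a = 5/3 + (2/3)*sqrt(13), which is -(51/676)*sqrt(13).
List the singular points by increasing real part (a conjugate pair: the negative imaginary part first).

Radius of convergence at 0: -5/3 + (2/3)*sqrt(13).
At 5/3 - (2/3)*sqrt(13): a pole of order 1; residue (51/676)*sqrt(13).
At 6/7: an algebraic (square-root) branch point.
At 5/3 + (2/3)*sqrt(13): a pole of order 1; residue -(51/676)*sqrt(13).


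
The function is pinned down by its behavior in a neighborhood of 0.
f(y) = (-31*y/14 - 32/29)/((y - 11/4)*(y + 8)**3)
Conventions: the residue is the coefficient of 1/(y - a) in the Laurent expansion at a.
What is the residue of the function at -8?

The residue is 93448/16139921.

At the order-3 pole -8 set g(y) = (y - (-8))^3*f(y) = (-31*y/14 - 32/29)/(y - 11/4).
Order-3 pole: residue = g''(a)/2; g''(-8) = 186896/16139921, so the residue is 93448/16139921.


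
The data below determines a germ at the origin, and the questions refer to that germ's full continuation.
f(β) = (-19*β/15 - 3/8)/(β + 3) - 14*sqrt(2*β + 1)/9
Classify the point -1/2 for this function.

The point is an algebraic (square-root) branch point.

The term (-14/9)*sqrt(1 - β/(-1/2)) has argument 1 - -1/2/(-1/2) = 0 at -1/2: a square-root (algebraic, two-sheeted) branch point; the remaining terms are analytic or single-valued there.


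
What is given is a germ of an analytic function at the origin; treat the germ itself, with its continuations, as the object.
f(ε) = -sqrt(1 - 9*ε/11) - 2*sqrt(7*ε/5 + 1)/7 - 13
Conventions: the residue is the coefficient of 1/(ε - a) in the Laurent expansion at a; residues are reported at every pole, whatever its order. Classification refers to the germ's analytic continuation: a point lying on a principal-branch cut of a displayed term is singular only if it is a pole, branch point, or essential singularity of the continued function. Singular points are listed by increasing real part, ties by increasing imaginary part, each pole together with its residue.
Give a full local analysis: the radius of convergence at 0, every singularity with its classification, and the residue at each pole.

Branch term (-2/7)*sqrt(1 - ε/(-5/7)): its argument vanishes at ε = -5/7, a square-root branch point, modulus 5/7.
Branch term (-1)*sqrt(1 - ε/(11/9)): its argument vanishes at ε = 11/9, a square-root branch point, modulus 11/9.
The radius of convergence is the smallest modulus among the singular points: 5/7.
List the singular points by increasing real part (a conjugate pair: the negative imaginary part first).

Radius of convergence at 0: 5/7.
At -5/7: an algebraic (square-root) branch point.
At 11/9: an algebraic (square-root) branch point.


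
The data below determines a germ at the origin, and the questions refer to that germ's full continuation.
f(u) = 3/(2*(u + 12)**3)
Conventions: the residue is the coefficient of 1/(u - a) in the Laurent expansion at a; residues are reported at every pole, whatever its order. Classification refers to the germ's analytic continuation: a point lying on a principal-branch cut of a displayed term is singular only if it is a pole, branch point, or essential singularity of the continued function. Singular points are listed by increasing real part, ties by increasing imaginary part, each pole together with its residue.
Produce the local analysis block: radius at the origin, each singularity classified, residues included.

Denominator factor (u + 12)^3: pole of order 3 at -12, modulus 12.
The radius of convergence is the smallest modulus among the singular points: 12.
At the order-3 pole -12 set g(u) = (u - (-12))^3*f(u) = 3/2.
Order-3 pole: residue = g''(a)/2; g''(-12) = 0, so the residue is 0.

Radius of convergence at 0: 12.
At -12: a pole of order 3; residue 0.


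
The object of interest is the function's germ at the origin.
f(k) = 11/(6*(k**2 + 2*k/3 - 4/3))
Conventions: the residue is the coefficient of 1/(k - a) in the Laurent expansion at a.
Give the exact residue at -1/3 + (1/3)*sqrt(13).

The factor k**2 + 2*k/3 - 4/3 splits as (k - a)(k - a') with a = -1/3 + (1/3)*sqrt(13), a' = -1/3 - (1/3)*sqrt(13). At the order-1 pole a set g(k) = (k - a)*f(k) = [11/6] / (k - a').
Simple pole: residue = g(a) at a = -1/3 + (1/3)*sqrt(13), which is (11/52)*sqrt(13).

The residue is (11/52)*sqrt(13).


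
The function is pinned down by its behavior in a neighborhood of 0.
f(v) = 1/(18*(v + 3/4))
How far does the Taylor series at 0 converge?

The radius of convergence is 3/4.

Denominator factor (v + 3/4): pole of order 1 at -3/4, modulus 3/4.
The radius of convergence is the smallest modulus among the singular points: 3/4.


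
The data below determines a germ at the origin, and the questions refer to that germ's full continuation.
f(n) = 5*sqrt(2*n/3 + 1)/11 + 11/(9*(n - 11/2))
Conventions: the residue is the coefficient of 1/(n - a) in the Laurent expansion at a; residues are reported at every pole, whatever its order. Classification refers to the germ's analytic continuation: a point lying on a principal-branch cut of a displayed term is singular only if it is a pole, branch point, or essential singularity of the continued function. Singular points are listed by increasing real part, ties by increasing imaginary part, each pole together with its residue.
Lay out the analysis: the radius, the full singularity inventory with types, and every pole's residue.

Radius of convergence at 0: 3/2.
At -3/2: an algebraic (square-root) branch point.
At 11/2: a pole of order 1; residue 11/9.

Denominator factor (n - 11/2): pole of order 1 at 11/2, modulus 11/2.
Branch term (5/11)*sqrt(1 - n/(-3/2)): its argument vanishes at n = -3/2, a square-root branch point, modulus 3/2.
The radius of convergence is the smallest modulus among the singular points: 3/2.
The branch term is analytic at 11/2 and contributes nothing to the residue; only the rational part matters.
At the order-1 pole 11/2 set g(n) = (n - (11/2))*(rational part) = 11/9.
Simple pole: residue = g(a) at a = 11/2, which is 11/9.
List the singular points by increasing real part (a conjugate pair: the negative imaginary part first).


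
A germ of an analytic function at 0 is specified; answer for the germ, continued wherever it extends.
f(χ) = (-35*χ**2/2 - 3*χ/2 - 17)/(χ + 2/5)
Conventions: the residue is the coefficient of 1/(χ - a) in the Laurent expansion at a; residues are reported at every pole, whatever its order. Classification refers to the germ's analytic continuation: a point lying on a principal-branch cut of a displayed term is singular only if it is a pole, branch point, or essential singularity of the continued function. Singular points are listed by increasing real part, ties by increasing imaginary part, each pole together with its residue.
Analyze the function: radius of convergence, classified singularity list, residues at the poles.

Radius of convergence at 0: 2/5.
At -2/5: a pole of order 1; residue -96/5.

Denominator factor (χ + 2/5): pole of order 1 at -2/5, modulus 2/5.
The radius of convergence is the smallest modulus among the singular points: 2/5.
At the order-1 pole -2/5 set g(χ) = (χ - (-2/5))*f(χ) = -35*χ**2/2 - 3*χ/2 - 17.
Simple pole: residue = g(a) at a = -2/5, which is -96/5.


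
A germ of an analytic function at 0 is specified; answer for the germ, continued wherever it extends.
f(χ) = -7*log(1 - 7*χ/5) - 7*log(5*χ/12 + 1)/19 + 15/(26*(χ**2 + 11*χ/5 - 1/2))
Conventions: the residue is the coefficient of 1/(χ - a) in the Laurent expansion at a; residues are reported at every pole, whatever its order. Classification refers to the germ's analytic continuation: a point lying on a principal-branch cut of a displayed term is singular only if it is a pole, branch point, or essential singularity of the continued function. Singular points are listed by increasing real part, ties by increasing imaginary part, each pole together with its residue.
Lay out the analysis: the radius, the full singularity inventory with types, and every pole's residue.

Denominator factor (χ**2 + 11*χ/5 - 1/2): discriminant 171/25, real irrational roots -11/10 + (3/10)*sqrt(19) and -11/10 - (3/10)*sqrt(19); poles of order 1, moduli -11/10 + (3/10)*sqrt(19) and 11/10 + (3/10)*sqrt(19).
Branch term (-7/19)*log(1 - χ/(-12/5)): its argument vanishes at χ = -12/5, a logarithmic branch point, modulus 12/5.
Branch term (-7)*log(1 - χ/(5/7)): its argument vanishes at χ = 5/7, a logarithmic branch point, modulus 5/7.
The radius of convergence is the smallest modulus among the singular points: -11/10 + (3/10)*sqrt(19).
The branch terms are analytic at -11/10 - (3/10)*sqrt(19) and contribute nothing to the residue; only the rational part matters.
The factor χ**2 + 11*χ/5 - 1/2 splits as (χ - a)(χ - a') with a = -11/10 - (3/10)*sqrt(19), a' = -11/10 + (3/10)*sqrt(19). At the order-1 pole a set g(χ) = (χ - a)*(rational part) = [15/26] / (χ - a').
Simple pole: residue = g(a) at a = -11/10 - (3/10)*sqrt(19), which is -(25/494)*sqrt(19).
The branch terms are analytic at -11/10 + (3/10)*sqrt(19) and contribute nothing to the residue; only the rational part matters.
The factor χ**2 + 11*χ/5 - 1/2 splits as (χ - a)(χ - a') with a = -11/10 + (3/10)*sqrt(19), a' = -11/10 - (3/10)*sqrt(19). At the order-1 pole a set g(χ) = (χ - a)*(rational part) = [15/26] / (χ - a').
Simple pole: residue = g(a) at a = -11/10 + (3/10)*sqrt(19), which is (25/494)*sqrt(19).
List the singular points by increasing real part (a conjugate pair: the negative imaginary part first).

Radius of convergence at 0: -11/10 + (3/10)*sqrt(19).
At -11/10 - (3/10)*sqrt(19): a pole of order 1; residue -(25/494)*sqrt(19).
At -12/5: a logarithmic branch point.
At -11/10 + (3/10)*sqrt(19): a pole of order 1; residue (25/494)*sqrt(19).
At 5/7: a logarithmic branch point.


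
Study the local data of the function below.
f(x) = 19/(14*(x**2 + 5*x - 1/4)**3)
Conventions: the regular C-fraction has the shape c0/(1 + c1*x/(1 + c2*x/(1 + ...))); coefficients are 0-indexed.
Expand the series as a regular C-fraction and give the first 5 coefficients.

The regular C-fraction coefficients are [-608/7, -60, 99/5, -20003/1485, 19436180/5940891].

Taylor coefficients (expand at 0): a_0 = -608/7, a_1 = -36480/7, a_2 = -1466496/7, a_3 = -49223680/7, a_4 = -212634624.
c0 = a_0 = -608/7. Peel one level at a time: if S = 1 + c*x/S' with S'(0) = 1, then c is the x-coefficient of S and S' = c*x/(S - 1).
S_1 = c0/f = 1 + (-60)*x + (1188)*x^2 + ...; c1 = -60.
S_2 = c1*x/(S_1 - 1) = 1 + (99/5)*x + (20003/75)*x^2 + ...; c2 = 99/5.
S_3 = c2*x/(S_2 - 1) = 1 + (-20003/1485)*x + (3887236/88209)*x^2 + ...; c3 = -20003/1485.
S_4 = c3*x/(S_3 - 1) = 1 + (19436180/5940891)*x + ...; c4 = 19436180/5940891.


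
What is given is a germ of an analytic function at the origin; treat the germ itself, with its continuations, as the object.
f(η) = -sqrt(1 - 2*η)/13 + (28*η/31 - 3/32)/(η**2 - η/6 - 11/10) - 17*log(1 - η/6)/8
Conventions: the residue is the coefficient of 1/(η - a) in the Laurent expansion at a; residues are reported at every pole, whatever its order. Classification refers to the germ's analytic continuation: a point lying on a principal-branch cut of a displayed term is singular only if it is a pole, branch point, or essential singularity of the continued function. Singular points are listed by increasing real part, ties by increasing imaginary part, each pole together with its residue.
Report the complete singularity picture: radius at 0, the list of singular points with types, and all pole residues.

Denominator factor (η**2 - η/6 - 11/10): discriminant 797/180, real irrational roots 1/12 + (1/60)*sqrt(3985) and 1/12 - (1/60)*sqrt(3985); poles of order 1, moduli 1/12 + (1/60)*sqrt(3985) and -1/12 + (1/60)*sqrt(3985).
Branch term (-1/13)*sqrt(1 - η/(1/2)): its argument vanishes at η = 1/2, a square-root branch point, modulus 1/2.
Branch term (-17/8)*log(1 - η/(6)): its argument vanishes at η = 6, a logarithmic branch point, modulus 6.
The radius of convergence is the smallest modulus among the singular points: 1/2.
The branch terms are analytic at 1/12 - (1/60)*sqrt(3985) and contribute nothing to the residue; only the rational part matters.
The factor η**2 - η/6 - 11/10 splits as (η - a)(η - a') with a = 1/12 - (1/60)*sqrt(3985), a' = 1/12 + (1/60)*sqrt(3985). At the order-1 pole a set g(η) = (η - a)*(rational part) = [28*η/31 - 3/32] / (η - a').
Simple pole: residue = g(a) at a = 1/12 - (1/60)*sqrt(3985), which is 14/31 + (55/395312)*sqrt(3985).
The branch terms are analytic at 1/12 + (1/60)*sqrt(3985) and contribute nothing to the residue; only the rational part matters.
The factor η**2 - η/6 - 11/10 splits as (η - a)(η - a') with a = 1/12 + (1/60)*sqrt(3985), a' = 1/12 - (1/60)*sqrt(3985). At the order-1 pole a set g(η) = (η - a)*(rational part) = [28*η/31 - 3/32] / (η - a').
Simple pole: residue = g(a) at a = 1/12 + (1/60)*sqrt(3985), which is 14/31 - (55/395312)*sqrt(3985).
List the singular points by increasing real part (a conjugate pair: the negative imaginary part first).

Radius of convergence at 0: 1/2.
At 1/12 - (1/60)*sqrt(3985): a pole of order 1; residue 14/31 + (55/395312)*sqrt(3985).
At 1/2: an algebraic (square-root) branch point.
At 1/12 + (1/60)*sqrt(3985): a pole of order 1; residue 14/31 - (55/395312)*sqrt(3985).
At 6: a logarithmic branch point.


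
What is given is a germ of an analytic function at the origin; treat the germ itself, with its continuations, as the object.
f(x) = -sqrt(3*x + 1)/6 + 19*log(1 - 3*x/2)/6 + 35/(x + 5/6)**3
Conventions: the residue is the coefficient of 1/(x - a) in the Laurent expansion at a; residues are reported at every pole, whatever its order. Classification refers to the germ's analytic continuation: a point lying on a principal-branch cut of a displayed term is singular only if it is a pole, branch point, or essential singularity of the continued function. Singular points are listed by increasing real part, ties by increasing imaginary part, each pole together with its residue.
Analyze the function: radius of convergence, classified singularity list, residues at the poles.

Denominator factor (x + 5/6)^3: pole of order 3 at -5/6, modulus 5/6.
Branch term (19/6)*log(1 - x/(2/3)): its argument vanishes at x = 2/3, a logarithmic branch point, modulus 2/3.
Branch term (-1/6)*sqrt(1 - x/(-1/3)): its argument vanishes at x = -1/3, a square-root branch point, modulus 1/3.
The radius of convergence is the smallest modulus among the singular points: 1/3.
The branch terms are analytic at -5/6 and contribute nothing to the residue; only the rational part matters.
At the order-3 pole -5/6 set g(x) = (x - (-5/6))^3*(rational part) = 35.
Order-3 pole: residue = g''(a)/2; g''(-5/6) = 0, so the residue is 0.
List the singular points by increasing real part (a conjugate pair: the negative imaginary part first).

Radius of convergence at 0: 1/3.
At -5/6: a pole of order 3; residue 0.
At -1/3: an algebraic (square-root) branch point.
At 2/3: a logarithmic branch point.


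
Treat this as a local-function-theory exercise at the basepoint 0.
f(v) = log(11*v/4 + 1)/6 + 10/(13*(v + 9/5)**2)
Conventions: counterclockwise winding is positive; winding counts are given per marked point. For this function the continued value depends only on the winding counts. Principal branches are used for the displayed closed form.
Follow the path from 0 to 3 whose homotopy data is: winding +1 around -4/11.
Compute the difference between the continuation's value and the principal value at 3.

Continued minus principal equals (1/3)*pi*i.

The rational part is single-valued and drops out of the difference; each branch term changes only by its own monodromy.
(1/6)*log(1 - v/(-4/11)): each positive loop around -4/11 adds 2*pi*i to the log, so winding +1 contributes (1/6)*(1)*2*pi*i = (1/3)*pi*i.
Summing the contributions at v = 3 gives (1/3)*pi*i.


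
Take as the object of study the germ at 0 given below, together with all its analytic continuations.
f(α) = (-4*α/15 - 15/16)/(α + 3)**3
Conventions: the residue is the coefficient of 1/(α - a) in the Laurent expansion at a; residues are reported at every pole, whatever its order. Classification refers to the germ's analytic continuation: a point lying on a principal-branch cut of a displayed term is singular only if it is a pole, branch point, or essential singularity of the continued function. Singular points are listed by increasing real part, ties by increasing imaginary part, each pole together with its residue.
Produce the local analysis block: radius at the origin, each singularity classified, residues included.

Denominator factor (α + 3)^3: pole of order 3 at -3, modulus 3.
The radius of convergence is the smallest modulus among the singular points: 3.
At the order-3 pole -3 set g(α) = (α - (-3))^3*f(α) = -4*α/15 - 15/16.
Order-3 pole: residue = g''(a)/2; g''(-3) = 0, so the residue is 0.

Radius of convergence at 0: 3.
At -3: a pole of order 3; residue 0.
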